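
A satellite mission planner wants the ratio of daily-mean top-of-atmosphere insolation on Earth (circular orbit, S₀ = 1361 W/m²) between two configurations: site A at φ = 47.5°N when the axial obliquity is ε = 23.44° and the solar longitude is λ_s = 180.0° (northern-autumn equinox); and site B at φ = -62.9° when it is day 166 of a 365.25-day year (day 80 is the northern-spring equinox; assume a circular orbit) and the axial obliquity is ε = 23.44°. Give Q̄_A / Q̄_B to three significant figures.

Q̄_A / Q̄_B ≈ 27.3

— Configuration A (φ=+47.5°):
Solar declination: sin δ = sin ε · sin λ_s = sin 23.44° × sin 180.0° = 0.00000, so δ = +0.000°.
cos H₀ = −tan(+47.5°) tan(+0.000°) = -0.0000, H₀ = 1.5708 rad.
Bracket: H₀ sin φ sin δ + cos φ cos δ sin H₀ = 1.5708×0.73728×0.00000 + 0.67559×1.00000×1.00000 = 0.000000 + 0.675590 = 0.675590.
Q̄ = (S₀/π) × [bracket] = (1361/π) × 0.675590 = 292.68 W/m².
— Configuration B (φ=-62.9°):
Solar longitude: λ_s = 360° × (166 − 80)/365.25 = 84.764°.
sin δ = sin 23.44° × sin 84.764° = 0.39613, so δ = +23.336°.
cos H₀ = −tan(-62.9°) tan(+23.336°) = 0.8431, H₀ = 0.5678 rad.
Bracket: H₀ sin φ sin δ + cos φ cos δ sin H₀ = 0.5678×-0.89021×0.39613 + 0.45554×0.91820×0.53780 = -0.200228 + 0.224949 = 0.024721.
Q̄ = (S₀/π) × [bracket] = (1361/π) × 0.024721 = 10.710 W/m².
Ratio Q̄_A / Q̄_B = 292.68 / 10.710 = 27.33.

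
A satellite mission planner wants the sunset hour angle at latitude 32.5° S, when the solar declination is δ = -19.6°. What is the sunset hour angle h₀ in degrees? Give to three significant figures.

h₀ = 103°

cos h₀ = −tan ϕ · tan δ = −tan(-32.5°) × tan(-19.600°) = -0.2269, so h₀ = 1.7996 rad = 103.11°.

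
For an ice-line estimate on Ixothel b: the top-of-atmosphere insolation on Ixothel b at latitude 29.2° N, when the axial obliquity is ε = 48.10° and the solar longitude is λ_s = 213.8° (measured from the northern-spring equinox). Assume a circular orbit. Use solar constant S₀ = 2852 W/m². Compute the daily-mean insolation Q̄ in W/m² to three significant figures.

Q̄ ≈ 457 W/m²

Solar declination: sin δ = sin ε · sin λ_s = sin 48.10° × sin 213.8° = -0.41406, so δ = -24.460°.
cos H₀ = −tan(+29.2°) tan(-24.460°) = 0.2542, H₀ = 1.3137 rad.
Bracket: H₀ sin φ sin δ + cos φ cos δ sin H₀ = 1.3137×0.48786×-0.41406 + 0.87292×0.91025×0.96715 = -0.265372 + 0.768474 = 0.503102.
Q̄ = (S₀/π) × [bracket] = (2852/π) × 0.503102 = 456.7 W/m².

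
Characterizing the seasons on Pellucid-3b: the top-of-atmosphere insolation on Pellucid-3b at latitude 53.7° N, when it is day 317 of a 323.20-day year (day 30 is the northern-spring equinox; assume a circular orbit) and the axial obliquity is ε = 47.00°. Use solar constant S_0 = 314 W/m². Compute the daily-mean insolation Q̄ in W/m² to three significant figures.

Solar longitude: L_s = 360° × (317 − 30)/323.20 = 319.678°.
sin δ = sin 47.00° × sin 319.678° = -0.47324, so δ = -28.245°.
cos h₀ = −tan(+53.7°) tan(-28.245°) = 0.7313, h₀ = 0.7505 rad.
Bracket: h₀ sin ϕ sin δ + cos ϕ cos δ sin h₀ = 0.7505×0.80593×-0.47324 + 0.59201×0.88093×0.68203 = -0.286239 + 0.355692 = 0.069453.
Q̄ = (S_0/π) × [bracket] = (314/π) × 0.069453 = 6.942 W/m².

Q̄ ≈ 6.94 W/m²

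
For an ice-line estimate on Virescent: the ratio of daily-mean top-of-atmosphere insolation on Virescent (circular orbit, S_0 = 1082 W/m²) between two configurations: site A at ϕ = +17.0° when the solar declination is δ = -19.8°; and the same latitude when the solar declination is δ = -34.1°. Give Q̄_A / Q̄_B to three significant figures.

— Configuration A (ϕ=+17.0°):
cos h₀ = −tan(+17.0°) tan(-19.800°) = 0.1101, h₀ = 1.4605 rad.
Bracket: h₀ sin ϕ sin δ + cos ϕ cos δ sin h₀ = 1.4605×0.29237×-0.33874 + 0.95630×0.94088×0.99392 = -0.144644 + 0.894293 = 0.749649.
Q̄ = (S_0/π) × [bracket] = (1082/π) × 0.749649 = 258.19 W/m².
— Configuration B (ϕ=+17.0°):
cos h₀ = −tan(+17.0°) tan(-34.100°) = 0.2070, h₀ = 1.3623 rad.
Bracket: h₀ sin ϕ sin δ + cos ϕ cos δ sin h₀ = 1.3623×0.29237×-0.56064 + 0.95630×0.82806×0.97834 = -0.223300 + 0.774722 = 0.551422.
Q̄ = (S_0/π) × [bracket] = (1082/π) × 0.551422 = 189.92 W/m².
Ratio Q̄_A / Q̄_B = 258.19 / 189.92 = 1.359.

Q̄_A / Q̄_B ≈ 1.36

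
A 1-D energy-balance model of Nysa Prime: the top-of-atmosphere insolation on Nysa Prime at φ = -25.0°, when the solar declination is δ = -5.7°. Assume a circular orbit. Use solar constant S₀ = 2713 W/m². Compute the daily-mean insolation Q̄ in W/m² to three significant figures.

Q̄ ≈ 837 W/m²

cos H₀ = −tan(-25.0°) tan(-5.700°) = -0.0465, H₀ = 1.6174 rad.
Bracket: H₀ sin φ sin δ + cos φ cos δ sin H₀ = 1.6174×-0.42262×-0.09932 + 0.90631×0.99506×0.99892 = 0.067890 + 0.900859 = 0.968749.
Q̄ = (S₀/π) × [bracket] = (2713/π) × 0.968749 = 836.6 W/m².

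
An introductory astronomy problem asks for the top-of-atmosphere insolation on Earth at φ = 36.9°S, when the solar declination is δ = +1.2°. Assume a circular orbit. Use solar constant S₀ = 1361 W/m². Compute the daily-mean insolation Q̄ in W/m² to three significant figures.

Q̄ ≈ 338 W/m²

cos H₀ = −tan(-36.9°) tan(+1.200°) = 0.0157, H₀ = 1.5551 rad.
Bracket: H₀ sin φ sin δ + cos φ cos δ sin H₀ = 1.5551×-0.60042×0.02094 + 0.79968×0.99978×0.99988 = -0.019552 + 0.799408 = 0.779856.
Q̄ = (S₀/π) × [bracket] = (1361/π) × 0.779856 = 337.8 W/m².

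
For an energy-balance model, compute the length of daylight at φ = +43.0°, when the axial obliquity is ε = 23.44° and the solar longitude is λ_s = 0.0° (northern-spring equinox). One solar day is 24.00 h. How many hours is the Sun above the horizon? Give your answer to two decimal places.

Solar declination: sin δ = sin ε · sin λ_s = sin 23.44° × sin 0.0° = 0.00000, so δ = +0.000°.
cos H₀ = −tan φ · tan δ = −tan(+43.0°) × tan(+0.000°) = -0.0000, so H₀ = 1.5708 rad = 90.00°.
Daylight = 2H₀/(2π) × 24.00 h = (1.5708/π) × 24.00 = 12.00 h.

12.00 h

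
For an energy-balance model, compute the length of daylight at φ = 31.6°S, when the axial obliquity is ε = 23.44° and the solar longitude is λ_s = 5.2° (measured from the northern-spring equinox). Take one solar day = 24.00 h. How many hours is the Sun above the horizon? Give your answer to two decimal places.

11.83 h

Solar declination: sin δ = sin ε · sin λ_s = sin 23.44° × sin 5.2° = 0.03605, so δ = +2.066°.
cos H₀ = −tan φ · tan δ = −tan(-31.6°) × tan(+2.066°) = 0.0222, so H₀ = 1.5486 rad = 88.73°.
Daylight = 2H₀/(2π) × 24.00 h = (1.5486/π) × 24.00 = 11.83 h.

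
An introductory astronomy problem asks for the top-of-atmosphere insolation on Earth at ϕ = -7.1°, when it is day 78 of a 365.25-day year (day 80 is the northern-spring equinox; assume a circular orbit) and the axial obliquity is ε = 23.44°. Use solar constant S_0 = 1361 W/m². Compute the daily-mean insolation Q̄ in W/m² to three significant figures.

Solar longitude: L_s = 360° × (78 − 80)/365.25 = -1.971°, i.e. -1.971° + 360° = 358.029°.
sin δ = sin 23.44° × sin 358.029° = -0.01368, so δ = -0.784°.
cos h₀ = −tan(-7.1°) tan(-0.784°) = -0.0017, h₀ = 1.5725 rad.
Bracket: h₀ sin ϕ sin δ + cos ϕ cos δ sin h₀ = 1.5725×-0.12360×-0.01368 + 0.99233×0.99991×1.00000 = 0.002659 + 0.992241 = 0.994900.
Q̄ = (S_0/π) × [bracket] = (1361/π) × 0.994900 = 431.0 W/m².

Q̄ ≈ 431 W/m²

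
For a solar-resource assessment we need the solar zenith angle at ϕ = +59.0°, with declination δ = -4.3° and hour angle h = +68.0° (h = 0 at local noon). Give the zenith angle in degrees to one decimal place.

θ_z = 82.6°

cos θ_z = sin ϕ sin δ + cos ϕ cos δ cos h = -0.064269 + 0.192394 = 0.128125.
θ_z = arccos(0.128125) = 82.6°.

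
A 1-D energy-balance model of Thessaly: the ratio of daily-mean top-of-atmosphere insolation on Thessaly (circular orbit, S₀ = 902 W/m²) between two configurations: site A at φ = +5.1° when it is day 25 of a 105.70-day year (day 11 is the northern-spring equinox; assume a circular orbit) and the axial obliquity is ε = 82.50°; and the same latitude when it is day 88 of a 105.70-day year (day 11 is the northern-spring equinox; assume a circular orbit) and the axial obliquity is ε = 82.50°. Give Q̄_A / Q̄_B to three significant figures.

Q̄_A / Q̄_B ≈ 11.2

— Configuration A (φ=+5.1°):
Solar longitude: λ_s = 360° × (25 − 11)/105.70 = 47.682°.
sin δ = sin 82.50° × sin 47.682° = 0.73310, so δ = +47.147°.
cos H₀ = −tan(+5.1°) tan(+47.147°) = -0.0962, H₀ = 1.6671 rad.
Bracket: H₀ sin φ sin δ + cos φ cos δ sin H₀ = 1.6671×0.08889×0.73310 + 0.99604×0.68013×0.99536 = 0.108637 + 0.674293 = 0.782930.
Q̄ = (S₀/π) × [bracket] = (902/π) × 0.782930 = 224.79 W/m².
— Configuration B (φ=+5.1°):
Solar longitude: λ_s = 360° × (88 − 11)/105.70 = 262.252°.
sin δ = sin 82.50° × sin 262.252° = -0.98239, so δ = -79.232°.
cos H₀ = −tan(+5.1°) tan(-79.232°) = 0.4693, H₀ = 1.0823 rad.
Bracket: H₀ sin φ sin δ + cos φ cos δ sin H₀ = 1.0823×0.08889×-0.98239 + 0.99604×0.18683×0.88304 = -0.094511 + 0.164325 = 0.069814.
Q̄ = (S₀/π) × [bracket] = (902/π) × 0.069814 = 20.045 W/m².
Ratio Q̄_A / Q̄_B = 224.79 / 20.045 = 11.21.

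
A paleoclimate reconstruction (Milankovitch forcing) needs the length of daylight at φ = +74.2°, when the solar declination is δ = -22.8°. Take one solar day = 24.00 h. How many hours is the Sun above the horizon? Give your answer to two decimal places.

cos H₀ = −tan φ · tan δ = 1.4855 ≥ 1, so the Sun never rises (polar night) and H₀ = 0.
Daylight = 2H₀/(2π) × 24.00 h = (0.0000/π) × 24.00 = 0.00 h.

0.00 h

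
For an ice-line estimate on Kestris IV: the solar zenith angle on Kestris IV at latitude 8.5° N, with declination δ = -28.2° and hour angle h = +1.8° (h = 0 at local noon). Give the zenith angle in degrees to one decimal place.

θ_z = 36.7°

cos θ_z = sin φ sin δ + cos φ cos δ cos h = -0.069847 + 0.871193 = 0.801346.
θ_z = arccos(0.801346) = 36.7°.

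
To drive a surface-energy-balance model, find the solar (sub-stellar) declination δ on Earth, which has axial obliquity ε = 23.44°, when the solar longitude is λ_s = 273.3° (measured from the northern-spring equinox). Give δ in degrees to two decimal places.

sin δ = sin ε · sin λ_s = sin 23.44° × sin 273.3° = -0.397129.
δ = arcsin(-0.397129) = -23.40°.

δ = -23.40°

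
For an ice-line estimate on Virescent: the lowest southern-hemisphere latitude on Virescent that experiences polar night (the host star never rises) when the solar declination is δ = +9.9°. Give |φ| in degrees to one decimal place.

|φ| = 80.1°

Polar night requires cos H₀ = −tan φ tan δ ≥ 1, i.e. tan φ tan δ ≤ −1.
The boundary is |tan φ| · |tan δ| = 1, so |φ| = 90° − |δ| = 90° − 9.9° = 80.1° in the southern hemisphere.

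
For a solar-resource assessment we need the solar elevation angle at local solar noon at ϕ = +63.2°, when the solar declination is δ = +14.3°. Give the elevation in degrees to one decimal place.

41.1°

At local noon the hour angle is zero, so the zenith angle equals |ϕ − δ| = |+63.2° − (+14.300°)| = 48.900°.
Elevation = 90° − 48.900° = 41.1°.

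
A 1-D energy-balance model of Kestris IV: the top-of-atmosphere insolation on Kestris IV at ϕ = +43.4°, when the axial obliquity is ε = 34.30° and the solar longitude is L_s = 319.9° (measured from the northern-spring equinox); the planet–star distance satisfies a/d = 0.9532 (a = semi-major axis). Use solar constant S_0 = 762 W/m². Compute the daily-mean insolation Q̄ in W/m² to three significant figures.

Q̄ ≈ 73.1 W/m²

Solar declination: sin δ = sin ε · sin L_s = sin 34.30° × sin 319.9° = -0.36298, so δ = -21.283°.
cos h₀ = −tan(+43.4°) tan(-21.283°) = 0.3684, h₀ = 1.1935 rad.
Bracket: h₀ sin ϕ sin δ + cos ϕ cos δ sin h₀ = 1.1935×0.68709×-0.36298 + 0.72657×0.93180×0.92968 = -0.297659 + 0.629410 = 0.331751.
Inverse-square distance factor (a/d)² = 0.9532² = 0.908590.
Q̄ = (S_0/π) × 0.908590 × [bracket] = (762/π) × 0.908590 × 0.331751 = 73.11 W/m².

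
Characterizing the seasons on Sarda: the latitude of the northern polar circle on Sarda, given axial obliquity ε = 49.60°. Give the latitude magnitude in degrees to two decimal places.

The polar circle is the lowest latitude that experiences at least one full rotation of continuous daylight at the northern-summer solstice; it lies at |φ| = 90° − ε = 90° − 49.60° = 40.40°.

40.40°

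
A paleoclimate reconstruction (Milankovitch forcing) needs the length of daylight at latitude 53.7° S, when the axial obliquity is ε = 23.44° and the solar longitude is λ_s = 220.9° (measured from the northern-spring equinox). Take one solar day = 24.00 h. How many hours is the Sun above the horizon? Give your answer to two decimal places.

14.87 h

Solar declination: sin δ = sin ε · sin λ_s = sin 23.44° × sin 220.9° = -0.26045, so δ = -15.097°.
cos H₀ = −tan φ · tan δ = −tan(-53.7°) × tan(-15.097°) = -0.3672, so H₀ = 1.9468 rad = 111.54°.
Daylight = 2H₀/(2π) × 24.00 h = (1.9468/π) × 24.00 = 14.87 h.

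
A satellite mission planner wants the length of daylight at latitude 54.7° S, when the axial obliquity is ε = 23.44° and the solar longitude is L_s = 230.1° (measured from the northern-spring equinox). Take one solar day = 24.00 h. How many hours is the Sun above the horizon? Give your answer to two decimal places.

15.59 h

Solar declination: sin δ = sin ε · sin L_s = sin 23.44° × sin 230.1° = -0.30517, so δ = -17.768°.
cos h₀ = −tan ϕ · tan δ = −tan(-54.7°) × tan(-17.768°) = -0.4526, so h₀ = 2.0405 rad = 116.91°.
Daylight = 2h₀/(2π) × 24.00 h = (2.0405/π) × 24.00 = 15.59 h.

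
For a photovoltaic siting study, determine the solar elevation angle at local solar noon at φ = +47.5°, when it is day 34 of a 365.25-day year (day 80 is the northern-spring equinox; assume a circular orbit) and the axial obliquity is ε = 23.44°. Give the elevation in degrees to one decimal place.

Solar longitude: λ_s = 360° × (34 − 80)/365.25 = -45.339°, i.e. -45.339° + 360° = 314.661°.
sin δ = sin 23.44° × sin 314.661° = -0.28294, so δ = -16.436°.
At local noon the hour angle is zero, so the zenith angle equals |φ − δ| = |+47.5° − (-16.436°)| = 63.936°.
Elevation = 90° − 63.936° = 26.1°.

26.1°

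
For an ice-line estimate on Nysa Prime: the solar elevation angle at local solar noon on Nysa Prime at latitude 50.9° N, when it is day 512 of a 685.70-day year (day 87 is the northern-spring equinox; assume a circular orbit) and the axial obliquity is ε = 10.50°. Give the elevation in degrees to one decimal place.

Solar longitude: L_s = 360° × (512 − 87)/685.70 = 223.130°.
sin δ = sin 10.50° × sin 223.130° = -0.12459, so δ = -7.157°.
At local noon the hour angle is zero, so the zenith angle equals |ϕ − δ| = |+50.9° − (-7.157°)| = 58.057°.
Elevation = 90° − 58.057° = 31.9°.

31.9°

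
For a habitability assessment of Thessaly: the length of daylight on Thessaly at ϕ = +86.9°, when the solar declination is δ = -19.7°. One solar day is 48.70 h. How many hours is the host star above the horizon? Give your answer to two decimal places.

0.00 h

cos h₀ = −tan ϕ · tan δ = 6.6112 ≥ 1, so the host star never rises (polar night) and h₀ = 0.
Daylight = 2h₀/(2π) × 48.70 h = (0.0000/π) × 48.70 = 0.00 h.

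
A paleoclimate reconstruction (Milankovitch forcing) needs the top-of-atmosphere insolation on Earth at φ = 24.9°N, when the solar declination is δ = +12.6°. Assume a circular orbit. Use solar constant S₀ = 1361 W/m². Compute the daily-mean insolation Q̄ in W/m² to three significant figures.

cos H₀ = −tan(+24.9°) tan(+12.600°) = -0.1038, H₀ = 1.6747 rad.
Bracket: H₀ sin φ sin δ + cos φ cos δ sin H₀ = 1.6747×0.42104×0.21814 + 0.90704×0.97592×0.99460 = 0.153814 + 0.880418 = 1.034232.
Q̄ = (S₀/π) × [bracket] = (1361/π) × 1.034232 = 448.0 W/m².

Q̄ ≈ 448 W/m²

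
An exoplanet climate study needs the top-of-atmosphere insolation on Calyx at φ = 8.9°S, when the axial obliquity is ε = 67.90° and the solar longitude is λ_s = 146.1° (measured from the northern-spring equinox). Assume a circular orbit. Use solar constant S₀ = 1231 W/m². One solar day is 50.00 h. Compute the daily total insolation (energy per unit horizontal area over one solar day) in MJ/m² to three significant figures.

Solar declination: sin δ = sin ε · sin λ_s = sin 67.90° × sin 146.1° = 0.51677, so δ = +31.116°.
cos H₀ = −tan(-8.9°) tan(+31.116°) = 0.0945, H₀ = 1.4761 rad.
Bracket: H₀ sin φ sin δ + cos φ cos δ sin H₀ = 1.4761×-0.15471×0.51677 + 0.98796×0.85613×0.99552 = -0.118013 + 0.842033 = 0.724020.
Q̄ = (S₀/π) × [bracket] = (1231/π) × 0.724020 = 283.70 W/m².
Daily total = Q̄ × 50.00 h × 3600 s/h = 283.70 × 50.00 × 3600 / 10⁶ = 51.07 MJ/m².

51.1 MJ/m²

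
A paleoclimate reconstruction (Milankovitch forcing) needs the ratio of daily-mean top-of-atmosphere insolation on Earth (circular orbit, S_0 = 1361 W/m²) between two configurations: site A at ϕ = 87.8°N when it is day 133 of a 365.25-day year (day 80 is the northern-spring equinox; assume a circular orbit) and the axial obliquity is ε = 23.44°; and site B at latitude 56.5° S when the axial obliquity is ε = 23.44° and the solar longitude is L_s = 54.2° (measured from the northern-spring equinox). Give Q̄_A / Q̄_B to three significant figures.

— Configuration A (ϕ=+87.8°):
Solar longitude: L_s = 360° × (133 − 80)/365.25 = 52.238°.
sin δ = sin 23.44° × sin 52.238° = 0.31448, so δ = +18.329°.
cos h₀ = −tan(+87.8°) tan(+18.329°) = -8.6236 ≤ −1 ⇒ polar day, h₀ = π.
Bracket: h₀ sin ϕ sin δ + cos ϕ cos δ sin h₀ = 3.1416×0.99926×0.31448 + 0.03839×0.94927×0.00000 = 0.987239 + 0.000000 = 0.987239.
Q̄ = (S_0/π) × [bracket] = (1361/π) × 0.987239 = 427.69 W/m².
— Configuration B (ϕ=-56.5°):
Solar declination: sin δ = sin ε · sin L_s = sin 23.44° × sin 54.2° = 0.32263, so δ = +18.822°.
cos h₀ = −tan(-56.5°) tan(+18.822°) = 0.5150, h₀ = 1.0298 rad.
Bracket: h₀ sin ϕ sin δ + cos ϕ cos δ sin h₀ = 1.0298×-0.83389×0.32263 + 0.55194×0.94652×0.85720 = -0.277055 + 0.447820 = 0.170765.
Q̄ = (S_0/π) × [bracket] = (1361/π) × 0.170765 = 73.979 W/m².
Ratio Q̄_A / Q̄_B = 427.69 / 73.979 = 5.781.

Q̄_A / Q̄_B ≈ 5.78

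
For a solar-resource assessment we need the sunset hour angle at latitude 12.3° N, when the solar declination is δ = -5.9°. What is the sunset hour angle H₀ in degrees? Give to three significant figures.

cos H₀ = −tan φ · tan δ = −tan(+12.3°) × tan(-5.900°) = 0.0225, so H₀ = 1.5483 rad = 88.71°.

H₀ = 88.7°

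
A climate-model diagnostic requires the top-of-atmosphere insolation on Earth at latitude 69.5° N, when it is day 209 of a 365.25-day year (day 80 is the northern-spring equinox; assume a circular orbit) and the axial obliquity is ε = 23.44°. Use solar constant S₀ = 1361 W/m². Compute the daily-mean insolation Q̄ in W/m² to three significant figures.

Q̄ ≈ 409 W/m²

Solar longitude: λ_s = 360° × (209 − 80)/365.25 = 127.146°.
sin δ = sin 23.44° × sin 127.146° = 0.31708, so δ = +18.486°.
cos H₀ = −tan(+69.5°) tan(+18.486°) = -0.8942, H₀ = 2.6774 rad.
Bracket: H₀ sin φ sin δ + cos φ cos δ sin H₀ = 2.6774×0.93667×0.31708 + 0.35021×0.94840×0.44766 = 0.795186 + 0.148685 = 0.943871.
Q̄ = (S₀/π) × [bracket] = (1361/π) × 0.943871 = 408.9 W/m².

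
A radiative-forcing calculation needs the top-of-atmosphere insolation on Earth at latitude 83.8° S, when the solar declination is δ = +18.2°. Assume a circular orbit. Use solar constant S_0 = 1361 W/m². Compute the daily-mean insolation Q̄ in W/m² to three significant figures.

Q̄ ≈ 0.00 W/m²

cos h₀ = −tan(-83.8°) tan(+18.200°) = 3.0265 ≥ 1 ⇒ polar night, h₀ = 0 and Q̄ = 0.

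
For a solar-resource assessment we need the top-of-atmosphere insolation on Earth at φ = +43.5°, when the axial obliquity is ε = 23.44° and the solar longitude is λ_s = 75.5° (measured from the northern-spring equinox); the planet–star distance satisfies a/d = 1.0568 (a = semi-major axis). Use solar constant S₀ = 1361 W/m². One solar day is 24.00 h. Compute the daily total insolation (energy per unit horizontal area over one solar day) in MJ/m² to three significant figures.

Solar declination: sin δ = sin ε · sin λ_s = sin 23.44° × sin 75.5° = 0.38512, so δ = +22.651°.
cos H₀ = −tan(+43.5°) tan(+22.651°) = -0.3960, H₀ = 1.9780 rad.
Bracket: H₀ sin φ sin δ + cos φ cos δ sin H₀ = 1.9780×0.68835×0.38512 + 0.72537×0.92287×0.91825 = 0.524363 + 0.614697 = 1.139060.
Inverse-square distance factor (a/d)² = 1.0568² = 1.116826.
Q̄ = (S₀/π) × 1.116826 × [bracket] = (1361/π) × 1.116826 × 1.139060 = 551.11 W/m².
Daily total = Q̄ × 24.00 h × 3600 s/h = 551.11 × 24.00 × 3600 / 10⁶ = 47.62 MJ/m².

47.6 MJ/m²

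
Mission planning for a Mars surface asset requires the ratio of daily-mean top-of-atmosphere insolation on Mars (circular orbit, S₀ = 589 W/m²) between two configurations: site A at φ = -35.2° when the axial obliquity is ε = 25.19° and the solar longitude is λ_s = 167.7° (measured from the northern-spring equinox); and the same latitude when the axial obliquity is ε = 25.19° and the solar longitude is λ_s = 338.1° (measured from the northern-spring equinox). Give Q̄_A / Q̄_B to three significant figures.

— Configuration A (φ=-35.2°):
Solar declination: sin δ = sin ε · sin λ_s = sin 25.19° × sin 167.7° = 0.09067, so δ = +5.202°.
cos H₀ = −tan(-35.2°) tan(+5.202°) = 0.0642, H₀ = 1.5065 rad.
Bracket: H₀ sin φ sin δ + cos φ cos δ sin H₀ = 1.5065×-0.57643×0.09067 + 0.81714×0.99588×0.99794 = -0.078737 + 0.812097 = 0.733360.
Q̄ = (S₀/π) × [bracket] = (589/π) × 0.733360 = 137.49 W/m².
— Configuration B (φ=-35.2°):
Solar declination: sin δ = sin ε · sin λ_s = sin 25.19° × sin 338.1° = -0.15875, so δ = -9.134°.
cos H₀ = −tan(-35.2°) tan(-9.134°) = -0.1134, H₀ = 1.6845 rad.
Bracket: H₀ sin φ sin δ + cos φ cos δ sin H₀ = 1.6845×-0.57643×-0.15875 + 0.81714×0.98732×0.99355 = 0.154146 + 0.801575 = 0.955721.
Q̄ = (S₀/π) × [bracket] = (589/π) × 0.955721 = 179.18 W/m².
Ratio Q̄_A / Q̄_B = 137.49 / 179.18 = 0.7673.

Q̄_A / Q̄_B ≈ 0.767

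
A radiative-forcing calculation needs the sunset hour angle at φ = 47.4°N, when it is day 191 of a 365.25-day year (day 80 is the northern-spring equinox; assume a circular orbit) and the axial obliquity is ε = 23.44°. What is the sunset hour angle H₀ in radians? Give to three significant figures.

Solar longitude: λ_s = 360° × (191 − 80)/365.25 = 109.405°.
sin δ = sin 23.44° × sin 109.405° = 0.37519, so δ = +22.036°.
cos H₀ = −tan φ · tan δ = −tan(+47.4°) × tan(+22.036°) = -0.4402, so H₀ = 2.0266 rad = 116.12°.

H₀ = 2.03 rad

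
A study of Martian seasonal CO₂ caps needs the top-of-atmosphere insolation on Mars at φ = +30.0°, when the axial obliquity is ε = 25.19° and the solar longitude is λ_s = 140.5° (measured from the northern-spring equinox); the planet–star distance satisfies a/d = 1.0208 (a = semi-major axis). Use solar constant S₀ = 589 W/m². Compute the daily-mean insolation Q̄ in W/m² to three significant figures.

Solar declination: sin δ = sin ε · sin λ_s = sin 25.19° × sin 140.5° = 0.27073, so δ = +15.708°.
cos H₀ = −tan(+30.0°) tan(+15.708°) = -0.1624, H₀ = 1.7339 rad.
Bracket: H₀ sin φ sin δ + cos φ cos δ sin H₀ = 1.7339×0.50000×0.27073 + 0.86603×0.96266×0.98673 = 0.234709 + 0.822629 = 1.057338.
Inverse-square distance factor (a/d)² = 1.0208² = 1.042033.
Q̄ = (S₀/π) × 1.042033 × [bracket] = (589/π) × 1.042033 × 1.057338 = 206.6 W/m².

Q̄ ≈ 207 W/m²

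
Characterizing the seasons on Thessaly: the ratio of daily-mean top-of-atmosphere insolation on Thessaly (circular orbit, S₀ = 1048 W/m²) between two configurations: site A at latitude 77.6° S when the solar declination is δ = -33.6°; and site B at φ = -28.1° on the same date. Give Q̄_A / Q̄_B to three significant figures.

— Configuration A (φ=-77.6°):
cos H₀ = −tan(-77.6°) tan(-33.600°) = -3.0219 ≤ −1 ⇒ polar day, H₀ = π.
Bracket: H₀ sin φ sin δ + cos φ cos δ sin H₀ = 3.1416×-0.97667×-0.55339 + 0.21474×0.83292×0.00000 = 1.697970 + 0.000000 = 1.697970.
Q̄ = (S₀/π) × [bracket] = (1048/π) × 1.697970 = 566.42 W/m².
— Configuration B (φ=-28.1°):
cos H₀ = −tan(-28.1°) tan(-33.600°) = -0.3548, H₀ = 1.9334 rad.
Bracket: H₀ sin φ sin δ + cos φ cos δ sin H₀ = 1.9334×-0.47101×-0.55339 + 0.88213×0.83292×0.93496 = 0.503945 + 0.686956 = 1.190901.
Q̄ = (S₀/π) × [bracket] = (1048/π) × 1.190901 = 397.27 W/m².
Ratio Q̄_A / Q̄_B = 566.42 / 397.27 = 1.426.

Q̄_A / Q̄_B ≈ 1.43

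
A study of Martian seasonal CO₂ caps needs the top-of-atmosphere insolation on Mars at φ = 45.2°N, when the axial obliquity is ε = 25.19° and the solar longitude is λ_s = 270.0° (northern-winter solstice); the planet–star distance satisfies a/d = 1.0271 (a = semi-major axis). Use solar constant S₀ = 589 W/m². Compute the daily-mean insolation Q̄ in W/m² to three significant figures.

Q̄ ≈ 46.7 W/m²

Solar declination: sin δ = sin ε · sin λ_s = sin 25.19° × sin 270.0° = -0.42562, so δ = -25.190°.
cos H₀ = −tan(+45.2°) tan(-25.190°) = 0.4736, H₀ = 1.0774 rad.
Bracket: H₀ sin φ sin δ + cos φ cos δ sin H₀ = 1.0774×0.70957×-0.42562 + 0.70463×0.90490×0.88072 = -0.325383 + 0.561564 = 0.236181.
Inverse-square distance factor (a/d)² = 1.0271² = 1.054934.
Q̄ = (S₀/π) × 1.054934 × [bracket] = (589/π) × 1.054934 × 0.236181 = 46.71 W/m².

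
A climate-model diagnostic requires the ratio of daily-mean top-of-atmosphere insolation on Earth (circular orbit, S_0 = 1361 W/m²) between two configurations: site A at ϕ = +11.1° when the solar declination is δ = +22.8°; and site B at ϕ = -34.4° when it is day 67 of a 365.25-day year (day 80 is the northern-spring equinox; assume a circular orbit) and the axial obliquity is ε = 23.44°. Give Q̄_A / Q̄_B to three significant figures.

Q̄_A / Q̄_B ≈ 1.14

— Configuration A (ϕ=+11.1°):
cos h₀ = −tan(+11.1°) tan(+22.800°) = -0.0825, h₀ = 1.6534 rad.
Bracket: h₀ sin ϕ sin δ + cos ϕ cos δ sin h₀ = 1.6534×0.19252×0.38752 + 0.98129×0.92186×0.99659 = 0.123352 + 0.901527 = 1.024879.
Q̄ = (S_0/π) × [bracket] = (1361/π) × 1.024879 = 444.00 W/m².
— Configuration B (ϕ=-34.4°):
Solar longitude: L_s = 360° × (67 − 80)/365.25 = -12.813°, i.e. -12.813° + 360° = 347.187°.
sin δ = sin 23.44° × sin 347.187° = -0.08822, so δ = -5.061°.
cos h₀ = −tan(-34.4°) tan(-5.061°) = -0.0606, h₀ = 1.6315 rad.
Bracket: h₀ sin ϕ sin δ + cos ϕ cos δ sin h₀ = 1.6315×-0.56497×-0.08822 + 0.82511×0.99610×0.99816 = 0.081317 + 0.820380 = 0.901697.
Q̄ = (S_0/π) × [bracket] = (1361/π) × 0.901697 = 390.63 W/m².
Ratio Q̄_A / Q̄_B = 444.00 / 390.63 = 1.137.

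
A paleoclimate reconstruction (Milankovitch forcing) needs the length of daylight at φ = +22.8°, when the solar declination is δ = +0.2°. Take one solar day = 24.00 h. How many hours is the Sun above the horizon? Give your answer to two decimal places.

12.01 h

cos H₀ = −tan φ · tan δ = −tan(+22.8°) × tan(+0.200°) = -0.0015, so H₀ = 1.5723 rad = 90.08°.
Daylight = 2H₀/(2π) × 24.00 h = (1.5723/π) × 24.00 = 12.01 h.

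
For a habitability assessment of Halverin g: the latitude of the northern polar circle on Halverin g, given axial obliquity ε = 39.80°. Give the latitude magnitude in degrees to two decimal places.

The polar circle is the lowest latitude that experiences at least one full rotation of continuous daylight at the northern-summer solstice; it lies at |φ| = 90° − ε = 90° − 39.80° = 50.20°.

50.20°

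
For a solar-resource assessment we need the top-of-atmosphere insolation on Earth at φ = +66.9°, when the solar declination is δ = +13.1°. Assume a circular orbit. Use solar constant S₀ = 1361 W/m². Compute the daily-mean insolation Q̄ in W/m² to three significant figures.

Q̄ ≈ 333 W/m²

cos H₀ = −tan(+66.9°) tan(+13.100°) = -0.5456, H₀ = 2.1479 rad.
Bracket: H₀ sin φ sin δ + cos φ cos δ sin H₀ = 2.1479×0.91982×0.22665 + 0.39234×0.97398×0.83806 = 0.447788 + 0.320249 = 0.768037.
Q̄ = (S₀/π) × [bracket] = (1361/π) × 0.768037 = 332.7 W/m².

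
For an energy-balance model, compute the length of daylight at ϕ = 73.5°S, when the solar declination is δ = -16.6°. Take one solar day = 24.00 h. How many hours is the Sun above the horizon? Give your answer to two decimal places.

Sunrise equation: cos h₀ = −tan ϕ · tan δ = -1.0064 ≤ −1, so the Sun never sets (polar day) and h₀ = π.
Daylight = 2h₀/(2π) × 24.00 h = (3.1416/π) × 24.00 = 24.00 h.

24.00 h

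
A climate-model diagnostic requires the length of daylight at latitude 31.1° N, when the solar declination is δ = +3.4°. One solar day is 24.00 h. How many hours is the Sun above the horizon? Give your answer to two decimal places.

12.27 h

cos H₀ = −tan φ · tan δ = −tan(+31.1°) × tan(+3.400°) = -0.0358, so H₀ = 1.6066 rad = 92.05°.
Daylight = 2H₀/(2π) × 24.00 h = (1.6066/π) × 24.00 = 12.27 h.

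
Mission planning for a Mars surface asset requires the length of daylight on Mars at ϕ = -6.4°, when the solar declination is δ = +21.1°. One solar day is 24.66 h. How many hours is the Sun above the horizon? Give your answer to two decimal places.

11.99 h

cos h₀ = −tan ϕ · tan δ = −tan(-6.4°) × tan(+21.100°) = 0.0433, so h₀ = 1.5275 rad = 87.52°.
Daylight = 2h₀/(2π) × 24.66 h = (1.5275/π) × 24.66 = 11.99 h.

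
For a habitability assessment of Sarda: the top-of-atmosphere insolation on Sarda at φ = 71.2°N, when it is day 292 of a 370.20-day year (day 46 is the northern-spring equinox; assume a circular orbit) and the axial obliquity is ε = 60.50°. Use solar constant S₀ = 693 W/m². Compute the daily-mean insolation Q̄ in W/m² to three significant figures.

Q̄ ≈ 0.00 W/m²

Solar longitude: λ_s = 360° × (292 − 46)/370.20 = 239.222°.
sin δ = sin 60.50° × sin 239.222° = -0.74777, so δ = -48.398°.
cos H₀ = −tan(+71.2°) tan(-48.398°) = 3.3083 ≥ 1 ⇒ polar night, H₀ = 0 and Q̄ = 0.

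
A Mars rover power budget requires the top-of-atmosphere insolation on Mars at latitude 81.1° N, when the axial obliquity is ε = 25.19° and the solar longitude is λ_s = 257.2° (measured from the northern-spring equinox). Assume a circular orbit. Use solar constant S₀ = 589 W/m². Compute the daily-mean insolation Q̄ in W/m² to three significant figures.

Q̄ ≈ 0.00 W/m²

Solar declination: sin δ = sin ε · sin λ_s = sin 25.19° × sin 257.2° = -0.41504, so δ = -24.522°.
cos H₀ = −tan(+81.1°) tan(-24.522°) = 2.9132 ≥ 1 ⇒ polar night, H₀ = 0 and Q̄ = 0.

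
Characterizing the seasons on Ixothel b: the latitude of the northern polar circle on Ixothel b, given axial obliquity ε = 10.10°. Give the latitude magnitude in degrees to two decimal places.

79.90°

The polar circle is the lowest latitude that experiences at least one full rotation of continuous daylight at the northern-summer solstice; it lies at |ϕ| = 90° − ε = 90° − 10.10° = 79.90°.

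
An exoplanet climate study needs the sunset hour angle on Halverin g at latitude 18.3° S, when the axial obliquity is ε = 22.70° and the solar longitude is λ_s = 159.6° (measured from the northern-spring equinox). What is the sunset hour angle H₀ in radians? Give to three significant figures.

H₀ = 1.53 rad

Solar declination: sin δ = sin ε · sin λ_s = sin 22.70° × sin 159.6° = 0.13452, so δ = +7.731°.
cos H₀ = −tan φ · tan δ = −tan(-18.3°) × tan(+7.731°) = 0.0449, so H₀ = 1.5259 rad = 87.43°.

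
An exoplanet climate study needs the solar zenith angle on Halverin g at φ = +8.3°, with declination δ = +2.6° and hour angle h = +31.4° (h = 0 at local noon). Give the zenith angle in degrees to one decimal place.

cos θ_z = sin φ sin δ + cos φ cos δ cos h = 0.006548 + 0.843741 = 0.850289.
θ_z = arccos(0.850289) = 31.8°.

θ_z = 31.8°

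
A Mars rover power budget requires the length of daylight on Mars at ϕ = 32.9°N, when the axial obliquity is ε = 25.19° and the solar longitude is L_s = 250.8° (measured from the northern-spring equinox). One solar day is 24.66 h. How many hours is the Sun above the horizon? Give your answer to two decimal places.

10.07 h

Solar declination: sin δ = sin ε · sin L_s = sin 25.19° × sin 250.8° = -0.40195, so δ = -23.700°.
cos h₀ = −tan ϕ · tan δ = −tan(+32.9°) × tan(-23.700°) = 0.2840, so h₀ = 1.2829 rad = 73.50°.
Daylight = 2h₀/(2π) × 24.66 h = (1.2829/π) × 24.66 = 10.07 h.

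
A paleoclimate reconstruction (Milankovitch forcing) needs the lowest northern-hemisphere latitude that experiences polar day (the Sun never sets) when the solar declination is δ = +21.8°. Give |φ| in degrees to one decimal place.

Polar day requires cos H₀ = −tan φ tan δ ≤ −1, i.e. tan φ tan δ ≥ 1.
The boundary is |tan φ| · |tan δ| = 1, so |φ| = 90° − |δ| = 90° − 21.8° = 68.2° in the northern hemisphere.

|φ| = 68.2°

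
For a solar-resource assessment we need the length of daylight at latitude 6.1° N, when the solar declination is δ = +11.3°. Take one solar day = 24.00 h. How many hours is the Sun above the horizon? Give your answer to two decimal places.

12.16 h

cos h₀ = −tan ϕ · tan δ = −tan(+6.1°) × tan(+11.300°) = -0.0214, so h₀ = 1.5922 rad = 91.22°.
Daylight = 2h₀/(2π) × 24.00 h = (1.5922/π) × 24.00 = 12.16 h.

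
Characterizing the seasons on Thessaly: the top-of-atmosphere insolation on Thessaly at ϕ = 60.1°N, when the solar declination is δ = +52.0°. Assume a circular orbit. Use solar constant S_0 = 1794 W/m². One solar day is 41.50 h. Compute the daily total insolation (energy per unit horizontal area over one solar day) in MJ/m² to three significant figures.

cos h₀ = −tan(+60.1°) tan(+52.000°) = -2.2259 ≤ −1 ⇒ polar day, h₀ = π.
Bracket: h₀ sin ϕ sin δ + cos ϕ cos δ sin h₀ = 3.1416×0.86690×0.78801 + 0.49849×0.61566×0.00000 = 2.146108 + 0.000000 = 2.146108.
Q̄ = (S_0/π) × [bracket] = (1794/π) × 2.146108 = 1225.5 W/m².
Daily total = Q̄ × 41.50 h × 3600 s/h = 1225.5 × 41.50 × 3600 / 10⁶ = 183.1 MJ/m².

183 MJ/m²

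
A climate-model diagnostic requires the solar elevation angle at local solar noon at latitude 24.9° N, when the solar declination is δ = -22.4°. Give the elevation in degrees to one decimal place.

42.7°

At local noon the hour angle is zero, so the zenith angle equals |φ − δ| = |+24.9° − (-22.400°)| = 47.300°.
Elevation = 90° − 47.300° = 42.7°.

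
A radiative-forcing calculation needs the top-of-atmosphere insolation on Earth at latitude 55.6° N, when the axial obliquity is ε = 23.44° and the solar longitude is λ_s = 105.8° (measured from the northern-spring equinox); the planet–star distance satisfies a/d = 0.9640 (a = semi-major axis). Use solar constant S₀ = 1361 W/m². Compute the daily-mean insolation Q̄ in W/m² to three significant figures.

Solar declination: sin δ = sin ε · sin λ_s = sin 23.44° × sin 105.8° = 0.38276, so δ = +22.505°.
cos H₀ = −tan(+55.6°) tan(+22.505°) = -0.6051, H₀ = 2.2207 rad.
Bracket: H₀ sin φ sin δ + cos φ cos δ sin H₀ = 2.2207×0.82511×0.38276 + 0.56497×0.92385×0.79616 = 0.701339 + 0.415554 = 1.116893.
Inverse-square distance factor (a/d)² = 0.9640² = 0.929296.
Q̄ = (S₀/π) × 0.929296 × [bracket] = (1361/π) × 0.929296 × 1.116893 = 449.6 W/m².

Q̄ ≈ 450 W/m²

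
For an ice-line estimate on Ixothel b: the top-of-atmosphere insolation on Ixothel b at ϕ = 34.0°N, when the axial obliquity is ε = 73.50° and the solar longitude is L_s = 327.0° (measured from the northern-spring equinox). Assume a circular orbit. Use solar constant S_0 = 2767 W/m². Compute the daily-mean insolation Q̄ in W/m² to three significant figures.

Solar declination: sin δ = sin ε · sin L_s = sin 73.50° × sin 327.0° = -0.52221, so δ = -31.481°.
cos h₀ = −tan(+34.0°) tan(-31.481°) = 0.4130, h₀ = 1.1450 rad.
Bracket: h₀ sin ϕ sin δ + cos ϕ cos δ sin h₀ = 1.1450×0.55919×-0.52221 + 0.82904×0.85282×0.91072 = -0.334357 + 0.643899 = 0.309542.
Q̄ = (S_0/π) × [bracket] = (2767/π) × 0.309542 = 272.6 W/m².

Q̄ ≈ 273 W/m²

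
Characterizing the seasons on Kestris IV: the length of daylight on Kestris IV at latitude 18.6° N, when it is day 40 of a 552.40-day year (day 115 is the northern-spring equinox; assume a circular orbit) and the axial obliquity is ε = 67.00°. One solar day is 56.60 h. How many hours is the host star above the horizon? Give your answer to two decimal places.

Solar longitude: λ_s = 360° × (40 − 115)/552.40 = -48.878°, i.e. -48.878° + 360° = 311.122°.
sin δ = sin 67.00° × sin 311.122° = -0.69342, so δ = -43.902°.
cos H₀ = −tan φ · tan δ = −tan(+18.6°) × tan(-43.902°) = 0.3239, so H₀ = 1.2410 rad = 71.10°.
Daylight = 2H₀/(2π) × 56.60 h = (1.2410/π) × 56.60 = 22.36 h.

22.36 h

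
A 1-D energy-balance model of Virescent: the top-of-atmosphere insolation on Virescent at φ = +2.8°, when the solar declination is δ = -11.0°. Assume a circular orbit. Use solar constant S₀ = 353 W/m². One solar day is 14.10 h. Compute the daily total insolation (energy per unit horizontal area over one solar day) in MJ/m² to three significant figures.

cos H₀ = −tan(+2.8°) tan(-11.000°) = 0.0095, H₀ = 1.5613 rad.
Bracket: H₀ sin φ sin δ + cos φ cos δ sin H₀ = 1.5613×0.04885×-0.19081 + 0.99881×0.98163×0.99995 = -0.014553 + 0.980413 = 0.965860.
Q̄ = (S₀/π) × [bracket] = (353/π) × 0.965860 = 108.53 W/m².
Daily total = Q̄ × 14.10 h × 3600 s/h = 108.53 × 14.10 × 3600 / 10⁶ = 5.509 MJ/m².

5.51 MJ/m²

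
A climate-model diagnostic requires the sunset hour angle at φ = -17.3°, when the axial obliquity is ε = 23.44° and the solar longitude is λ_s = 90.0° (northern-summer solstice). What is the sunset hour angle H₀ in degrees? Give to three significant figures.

Solar declination: sin δ = sin ε · sin λ_s = sin 23.44° × sin 90.0° = 0.39779, so δ = +23.440°.
cos H₀ = −tan φ · tan δ = −tan(-17.3°) × tan(+23.440°) = 0.1350, so H₀ = 1.4353 rad = 82.24°.

H₀ = 82.2°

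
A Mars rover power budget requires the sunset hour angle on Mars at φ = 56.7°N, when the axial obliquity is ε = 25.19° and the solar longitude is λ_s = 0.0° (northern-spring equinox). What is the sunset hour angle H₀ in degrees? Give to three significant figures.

Solar declination: sin δ = sin ε · sin λ_s = sin 25.19° × sin 0.0° = 0.00000, so δ = +0.000°.
cos H₀ = −tan φ · tan δ = −tan(+56.7°) × tan(+0.000°) = -0.0000, so H₀ = 1.5708 rad = 90.00°.

H₀ = 90.0°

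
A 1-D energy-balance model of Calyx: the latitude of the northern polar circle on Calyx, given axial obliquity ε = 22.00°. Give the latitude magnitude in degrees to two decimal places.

68.00°

The polar circle is the lowest latitude that experiences at least one full rotation of continuous daylight at the northern-summer solstice; it lies at |φ| = 90° − ε = 90° − 22.00° = 68.00°.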